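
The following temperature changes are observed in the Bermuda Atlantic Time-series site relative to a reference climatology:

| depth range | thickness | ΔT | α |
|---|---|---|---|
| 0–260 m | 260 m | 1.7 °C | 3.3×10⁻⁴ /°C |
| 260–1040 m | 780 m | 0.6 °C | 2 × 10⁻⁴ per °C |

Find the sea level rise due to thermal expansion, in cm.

about 24 cm

3.3×10⁻⁴ × 1.7 × 260 = 0.14586 m
780 × 0.6 × 2×10⁻⁴ = 0.09360 m
Δh = 0.14586 + 0.09360 = 0.23946 m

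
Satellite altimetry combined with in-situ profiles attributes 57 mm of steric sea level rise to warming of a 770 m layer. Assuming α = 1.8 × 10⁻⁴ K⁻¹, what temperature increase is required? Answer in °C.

ΔT = Δh/(αH) = 0.057 / (1.8×10⁻⁴ × 770) ≈ 0.4113 °C

ΔT ≈ 0.411 °C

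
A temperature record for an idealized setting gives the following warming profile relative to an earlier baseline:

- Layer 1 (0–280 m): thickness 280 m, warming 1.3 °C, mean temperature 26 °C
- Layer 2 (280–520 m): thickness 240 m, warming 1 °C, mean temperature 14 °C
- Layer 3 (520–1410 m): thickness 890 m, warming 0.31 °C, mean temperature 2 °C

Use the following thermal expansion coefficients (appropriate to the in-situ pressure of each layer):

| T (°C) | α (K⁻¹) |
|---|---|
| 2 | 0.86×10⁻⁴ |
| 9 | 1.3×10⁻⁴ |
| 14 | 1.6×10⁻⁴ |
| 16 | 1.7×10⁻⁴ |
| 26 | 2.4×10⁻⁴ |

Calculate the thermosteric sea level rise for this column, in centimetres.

Δh = 14.9 cm

Layer 1 at 26 °C → α = 2.4×10⁻⁴ K⁻¹
Layer 2 at 14 °C → α = 1.6×10⁻⁴ K⁻¹
Layer 3 at 2 °C → α = 0.86×10⁻⁴ K⁻¹
280 × 1.3 × 2.4×10⁻⁴ = 0.08736 m
Layer 2: 1.6×10⁻⁴ × 1 × 240 = 0.03840 m
0.31 × 0.86×10⁻⁴ × 890 = 0.0237274 m
Δh = 0.08736 + 0.03840 + 0.0237274 = 0.1494874 m ≈ 14.9 cm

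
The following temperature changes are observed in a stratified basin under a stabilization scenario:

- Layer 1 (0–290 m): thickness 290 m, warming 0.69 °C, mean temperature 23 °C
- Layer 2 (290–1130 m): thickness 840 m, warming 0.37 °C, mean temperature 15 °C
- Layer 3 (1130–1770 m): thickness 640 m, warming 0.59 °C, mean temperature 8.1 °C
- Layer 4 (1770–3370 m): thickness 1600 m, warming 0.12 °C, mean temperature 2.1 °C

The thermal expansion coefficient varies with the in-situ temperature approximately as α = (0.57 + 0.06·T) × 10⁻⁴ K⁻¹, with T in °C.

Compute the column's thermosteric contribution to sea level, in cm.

Layer 1: α = (0.57 + 0.06×23)×10⁻⁴ = 1.95×10⁻⁴ K⁻¹
Layer 2: α = (0.57 + 0.06×15)×10⁻⁴ = 1.47×10⁻⁴ K⁻¹
Layer 3: α = (0.57 + 0.06×8.1)×10⁻⁴ = 1.056×10⁻⁴ K⁻¹
Layer 4: α = (0.57 + 0.06×2.1)×10⁻⁴ = 0.696×10⁻⁴ K⁻¹
0.69 × 1.95×10⁻⁴ × 290 = 0.0390195 m
0.37 × 840 × 1.47×10⁻⁴ = 0.0456876 m
1130–1770 m: 1.056×10⁻⁴ × 640 × 0.59 = 0.03987456 m
1600 × 0.696×10⁻⁴ × 0.12 = 0.0133632 m
Δh = 0.0390195 + 0.0456876 + 0.03987456 + 0.0133632 = 0.13794486 m ≈ 13.8 cm

about 13.8 cm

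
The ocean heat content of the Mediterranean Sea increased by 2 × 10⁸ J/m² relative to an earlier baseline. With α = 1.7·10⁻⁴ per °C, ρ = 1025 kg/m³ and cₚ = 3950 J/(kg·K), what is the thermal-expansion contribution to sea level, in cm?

Δh = αQ/(ρcₚ) = 1.7×10⁻⁴ × 2×10⁸ / (1025 × 3950) ≈ 0.0083977 m

0.840 cm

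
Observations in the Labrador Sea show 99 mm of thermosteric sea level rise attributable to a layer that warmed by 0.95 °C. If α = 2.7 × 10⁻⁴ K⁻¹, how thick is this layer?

H = Δh/(αΔT) = 0.099 / (2.7×10⁻⁴ × 0.95) ≈ 386.0 m

H ≈ 386 m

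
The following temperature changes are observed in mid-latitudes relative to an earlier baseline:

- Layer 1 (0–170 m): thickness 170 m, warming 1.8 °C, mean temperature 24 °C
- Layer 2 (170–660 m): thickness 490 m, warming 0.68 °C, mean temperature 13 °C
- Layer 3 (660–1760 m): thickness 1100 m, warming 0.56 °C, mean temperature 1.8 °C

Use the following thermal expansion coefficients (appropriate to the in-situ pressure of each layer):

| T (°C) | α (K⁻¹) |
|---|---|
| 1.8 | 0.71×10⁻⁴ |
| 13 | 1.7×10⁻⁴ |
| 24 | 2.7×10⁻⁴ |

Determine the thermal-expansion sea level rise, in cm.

Layer 1 at 24 °C → α = 2.7×10⁻⁴ K⁻¹
Layer 2 at 13 °C → α = 1.7×10⁻⁴ K⁻¹
Layer 3 at 1.8 °C → α = 0.71×10⁻⁴ K⁻¹
0–170 m: 2.7×10⁻⁴ × 170 × 1.8 = 0.08262 m
490 × 0.68 × 1.7×10⁻⁴ = 0.056644 m
Layer 3: 0.71×10⁻⁴ × 1100 × 0.56 = 0.043736 m
Δh = 0.08262 + 0.056644 + 0.043736 = 0.18300 m

about 18.3 cm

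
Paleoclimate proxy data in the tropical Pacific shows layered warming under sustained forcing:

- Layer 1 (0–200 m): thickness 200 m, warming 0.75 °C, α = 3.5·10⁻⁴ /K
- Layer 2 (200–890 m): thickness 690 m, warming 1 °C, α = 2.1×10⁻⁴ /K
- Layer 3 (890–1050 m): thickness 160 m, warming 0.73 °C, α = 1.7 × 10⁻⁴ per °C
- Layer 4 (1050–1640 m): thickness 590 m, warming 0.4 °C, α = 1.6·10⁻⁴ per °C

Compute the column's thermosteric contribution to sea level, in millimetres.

0–200 m: 0.75 × 3.5×10⁻⁴ × 200 = 0.05250 m
Layer 2: 2.1×10⁻⁴ × 1 × 690 = 0.14490 m
Layer 3: 0.73 × 160 × 1.7×10⁻⁴ = 0.019856 m
Layer 4: 1.6×10⁻⁴ × 0.4 × 590 = 0.03776 m
Δh = 0.05250 + 0.14490 + 0.019856 + 0.03776 = 0.255016 m

Δh = 255 mm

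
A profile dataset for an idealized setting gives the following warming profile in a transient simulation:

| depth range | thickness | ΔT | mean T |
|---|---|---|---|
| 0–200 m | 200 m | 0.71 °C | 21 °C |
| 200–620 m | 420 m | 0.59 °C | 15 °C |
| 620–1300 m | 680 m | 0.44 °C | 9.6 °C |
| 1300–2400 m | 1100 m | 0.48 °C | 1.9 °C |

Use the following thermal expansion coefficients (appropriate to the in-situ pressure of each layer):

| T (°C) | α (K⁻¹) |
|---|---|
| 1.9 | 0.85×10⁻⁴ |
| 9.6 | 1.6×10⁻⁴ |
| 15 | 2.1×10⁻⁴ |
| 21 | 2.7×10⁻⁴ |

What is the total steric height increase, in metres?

Layer 1 at 21 °C → α = 2.7×10⁻⁴ K⁻¹
Layer 2 at 15 °C → α = 2.1×10⁻⁴ K⁻¹
Layer 3 at 9.6 °C → α = 1.6×10⁻⁴ K⁻¹
Layer 4 at 1.9 °C → α = 0.85×10⁻⁴ K⁻¹
200 × 0.71 × 2.7×10⁻⁴ = 0.03834 m
200–620 m: 2.1×10⁻⁴ × 0.59 × 420 = 0.052038 m
Layer 3: 680 × 0.44 × 1.6×10⁻⁴ = 0.047872 m
Layer 4: 1100 × 0.85×10⁻⁴ × 0.48 = 0.04488 m
Δh = 0.03834 + 0.052038 + 0.047872 + 0.04488 = 0.18313 m ≈ 0.183 m

0.183 m of thermosteric rise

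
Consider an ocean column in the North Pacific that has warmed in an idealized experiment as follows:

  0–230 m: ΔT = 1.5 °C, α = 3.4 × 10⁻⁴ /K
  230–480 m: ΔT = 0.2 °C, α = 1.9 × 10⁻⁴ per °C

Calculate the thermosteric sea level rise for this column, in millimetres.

0–230 m: 1.5 × 230 × 3.4×10⁻⁴ = 0.11730 m
250 × 1.9×10⁻⁴ × 0.2 = 0.00950 m
Δh = 0.11730 + 0.00950 = 0.12680 m

Δh ≈ 130 mm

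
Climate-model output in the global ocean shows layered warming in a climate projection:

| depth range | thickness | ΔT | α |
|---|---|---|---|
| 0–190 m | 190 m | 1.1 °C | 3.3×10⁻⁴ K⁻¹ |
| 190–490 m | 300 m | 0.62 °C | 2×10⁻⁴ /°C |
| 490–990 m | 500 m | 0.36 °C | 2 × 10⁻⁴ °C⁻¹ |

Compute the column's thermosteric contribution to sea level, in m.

3.3×10⁻⁴ × 1.1 × 190 = 0.06897 m
Layer 2: 2×10⁻⁴ × 0.62 × 300 = 0.03720 m
Layer 3: 0.36 × 2×10⁻⁴ × 500 = 0.03600 m
Δh = 0.06897 + 0.03720 + 0.03600 = 0.14217 m

0.142 m of thermosteric rise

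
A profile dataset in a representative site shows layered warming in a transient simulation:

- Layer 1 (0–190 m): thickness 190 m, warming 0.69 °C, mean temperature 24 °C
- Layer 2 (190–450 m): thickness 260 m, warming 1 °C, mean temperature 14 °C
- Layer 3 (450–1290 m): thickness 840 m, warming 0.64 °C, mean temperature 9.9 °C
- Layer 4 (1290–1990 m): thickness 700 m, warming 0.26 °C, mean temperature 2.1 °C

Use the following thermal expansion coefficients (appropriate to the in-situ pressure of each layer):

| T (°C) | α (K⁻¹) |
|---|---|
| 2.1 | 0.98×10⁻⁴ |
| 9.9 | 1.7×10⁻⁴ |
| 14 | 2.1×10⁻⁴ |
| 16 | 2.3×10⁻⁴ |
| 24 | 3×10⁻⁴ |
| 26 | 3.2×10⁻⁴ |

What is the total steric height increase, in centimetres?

Layer 1 at 24 °C → α = 3×10⁻⁴ K⁻¹
Layer 2 at 14 °C → α = 2.1×10⁻⁴ K⁻¹
Layer 3 at 9.9 °C → α = 1.7×10⁻⁴ K⁻¹
Layer 4 at 2.1 °C → α = 0.98×10⁻⁴ K⁻¹
190 × 0.69 × 3×10⁻⁴ = 0.03933 m
190–450 m: 2.1×10⁻⁴ × 260 × 1 = 0.05460 m
0.64 × 1.7×10⁻⁴ × 840 = 0.091392 m
0.98×10⁻⁴ × 700 × 0.26 = 0.017836 m
Δh = 0.03933 + 0.05460 + 0.091392 + 0.017836 = 0.203158 m

20 cm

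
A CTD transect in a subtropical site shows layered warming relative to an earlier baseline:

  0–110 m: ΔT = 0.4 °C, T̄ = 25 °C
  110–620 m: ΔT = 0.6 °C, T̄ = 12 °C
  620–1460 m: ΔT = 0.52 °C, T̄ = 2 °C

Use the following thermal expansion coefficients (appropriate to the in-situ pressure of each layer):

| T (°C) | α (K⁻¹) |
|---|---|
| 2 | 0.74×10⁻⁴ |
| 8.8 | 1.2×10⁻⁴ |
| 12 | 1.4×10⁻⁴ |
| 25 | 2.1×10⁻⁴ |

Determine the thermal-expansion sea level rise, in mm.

Δh ≈ 84 mm

Layer 1 at 25 °C → α = 2.1×10⁻⁴ K⁻¹
Layer 2 at 12 °C → α = 1.4×10⁻⁴ K⁻¹
Layer 3 at 2 °C → α = 0.74×10⁻⁴ K⁻¹
110 × 2.1×10⁻⁴ × 0.4 = 0.00924 m
Layer 2: 510 × 1.4×10⁻⁴ × 0.6 = 0.04284 m
840 × 0.74×10⁻⁴ × 0.52 = 0.0323232 m
Δh = 0.00924 + 0.04284 + 0.0323232 = 0.0844032 m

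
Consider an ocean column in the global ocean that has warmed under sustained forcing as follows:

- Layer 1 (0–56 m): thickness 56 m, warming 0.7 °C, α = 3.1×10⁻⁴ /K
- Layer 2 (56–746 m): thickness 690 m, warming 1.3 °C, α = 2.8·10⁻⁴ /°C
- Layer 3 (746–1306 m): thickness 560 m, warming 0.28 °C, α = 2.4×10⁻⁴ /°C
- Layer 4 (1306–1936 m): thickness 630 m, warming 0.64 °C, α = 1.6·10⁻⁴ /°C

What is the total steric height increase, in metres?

0–56 m: 3.1×10⁻⁴ × 56 × 0.7 = 0.012152 m
56–746 m: 1.3 × 2.8×10⁻⁴ × 690 = 0.25116 m
0.28 × 2.4×10⁻⁴ × 560 = 0.037632 m
0.64 × 1.6×10⁻⁴ × 630 = 0.064512 m
Δh = 0.012152 + 0.25116 + 0.037632 + 0.064512 = 0.365456 m

Δh = 0.365 m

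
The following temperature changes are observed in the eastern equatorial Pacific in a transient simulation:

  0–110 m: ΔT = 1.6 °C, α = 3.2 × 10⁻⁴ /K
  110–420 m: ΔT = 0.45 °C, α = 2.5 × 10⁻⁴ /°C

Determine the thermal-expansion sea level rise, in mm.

3.2×10⁻⁴ × 1.6 × 110 = 0.05632 m
Layer 2: 2.5×10⁻⁴ × 0.45 × 310 = 0.034875 m
Δh = 0.05632 + 0.034875 = 0.091195 m ≈ 91.2 mm

91.2 mm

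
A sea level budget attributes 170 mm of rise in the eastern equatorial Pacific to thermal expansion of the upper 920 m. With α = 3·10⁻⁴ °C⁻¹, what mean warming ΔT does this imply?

ΔT = Δh/(αH) = 0.17 / (3×10⁻⁴ × 920) ≈ 0.6159 K

0.616 K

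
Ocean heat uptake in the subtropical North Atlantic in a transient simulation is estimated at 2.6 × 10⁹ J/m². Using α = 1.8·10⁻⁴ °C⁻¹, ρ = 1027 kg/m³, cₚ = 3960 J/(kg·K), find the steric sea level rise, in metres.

Δh = αQ/(ρcₚ) = 1.8×10⁻⁴ × 2.6×10⁹ / (1027 × 3960) ≈ 0.11507 m

Δh ≈ 0.115 m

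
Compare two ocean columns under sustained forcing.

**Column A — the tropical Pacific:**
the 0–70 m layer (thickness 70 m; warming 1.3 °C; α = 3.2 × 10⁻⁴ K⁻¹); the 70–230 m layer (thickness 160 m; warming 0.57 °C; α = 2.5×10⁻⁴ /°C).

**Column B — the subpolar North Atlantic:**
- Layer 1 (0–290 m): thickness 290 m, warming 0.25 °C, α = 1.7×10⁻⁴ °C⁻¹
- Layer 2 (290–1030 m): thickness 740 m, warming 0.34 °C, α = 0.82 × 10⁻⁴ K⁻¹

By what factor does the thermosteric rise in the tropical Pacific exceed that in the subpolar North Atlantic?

a factor of 1.6

A Layer 1: 3.2×10⁻⁴ × 70 × 1.3 = 0.02912 m
A 70–230 m: 160 × 0.57 × 2.5×10⁻⁴ = 0.02280 m
A total: 0.05192 m
B 0–290 m: 0.25 × 290 × 1.7×10⁻⁴ = 0.012325 m
B 290–1030 m: 0.34 × 740 × 0.82×10⁻⁴ = 0.0206312 m
B total: 0.0329562 m
Ratio: 0.05192 / 0.0329562 ≈ 1.575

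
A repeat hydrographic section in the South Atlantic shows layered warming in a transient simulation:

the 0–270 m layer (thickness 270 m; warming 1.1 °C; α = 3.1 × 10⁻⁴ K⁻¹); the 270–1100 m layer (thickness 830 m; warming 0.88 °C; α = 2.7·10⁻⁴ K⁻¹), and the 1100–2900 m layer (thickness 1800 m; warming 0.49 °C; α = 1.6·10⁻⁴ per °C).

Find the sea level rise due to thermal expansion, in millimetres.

430 mm of thermosteric rise

Layer 1: 270 × 3.1×10⁻⁴ × 1.1 = 0.09207 m
270–1100 m: 830 × 2.7×10⁻⁴ × 0.88 = 0.197208 m
1100–2900 m: 1.6×10⁻⁴ × 1800 × 0.49 = 0.14112 m
Δh = 0.09207 + 0.197208 + 0.14112 = 0.430398 m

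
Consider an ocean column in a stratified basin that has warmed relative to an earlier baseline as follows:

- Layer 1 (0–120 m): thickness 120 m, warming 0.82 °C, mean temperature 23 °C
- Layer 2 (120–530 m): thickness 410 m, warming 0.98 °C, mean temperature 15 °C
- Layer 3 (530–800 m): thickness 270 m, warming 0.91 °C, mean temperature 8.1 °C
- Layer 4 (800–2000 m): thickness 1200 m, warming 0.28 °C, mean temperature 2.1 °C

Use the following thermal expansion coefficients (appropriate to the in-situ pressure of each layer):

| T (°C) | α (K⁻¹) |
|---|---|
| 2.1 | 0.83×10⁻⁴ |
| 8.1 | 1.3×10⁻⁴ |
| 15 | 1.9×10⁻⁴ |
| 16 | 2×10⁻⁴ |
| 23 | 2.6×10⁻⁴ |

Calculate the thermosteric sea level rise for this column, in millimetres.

about 160 mm

Layer 1 at 23 °C → α = 2.6×10⁻⁴ K⁻¹
Layer 2 at 15 °C → α = 1.9×10⁻⁴ K⁻¹
Layer 3 at 8.1 °C → α = 1.3×10⁻⁴ K⁻¹
Layer 4 at 2.1 °C → α = 0.83×10⁻⁴ K⁻¹
0–120 m: 2.6×10⁻⁴ × 120 × 0.82 = 0.025584 m
0.98 × 410 × 1.9×10⁻⁴ = 0.076342 m
270 × 1.3×10⁻⁴ × 0.91 = 0.031941 m
Layer 4: 0.28 × 1200 × 0.83×10⁻⁴ = 0.027888 m
Δh = 0.025584 + 0.076342 + 0.031941 + 0.027888 = 0.161755 m ≈ 160 mm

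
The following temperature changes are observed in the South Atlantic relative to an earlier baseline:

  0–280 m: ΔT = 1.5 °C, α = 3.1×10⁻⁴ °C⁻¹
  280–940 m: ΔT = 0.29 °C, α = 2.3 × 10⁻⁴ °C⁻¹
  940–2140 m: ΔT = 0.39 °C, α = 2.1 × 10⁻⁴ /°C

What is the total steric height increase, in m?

about 0.27 m

Layer 1: 3.1×10⁻⁴ × 280 × 1.5 = 0.13020 m
Layer 2: 660 × 2.3×10⁻⁴ × 0.29 = 0.044022 m
Layer 3: 0.39 × 2.1×10⁻⁴ × 1200 = 0.09828 m
Δh = 0.13020 + 0.044022 + 0.09828 = 0.272502 m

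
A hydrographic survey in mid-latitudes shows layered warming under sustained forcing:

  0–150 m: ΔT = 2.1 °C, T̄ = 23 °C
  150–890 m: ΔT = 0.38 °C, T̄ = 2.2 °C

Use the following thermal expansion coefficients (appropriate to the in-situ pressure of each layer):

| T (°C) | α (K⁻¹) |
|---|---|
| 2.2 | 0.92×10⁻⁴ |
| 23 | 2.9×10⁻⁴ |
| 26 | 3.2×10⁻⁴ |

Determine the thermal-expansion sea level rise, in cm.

Δh ≈ 11.7 cm

Layer 1 at 23 °C → α = 2.9×10⁻⁴ K⁻¹
Layer 2 at 2.2 °C → α = 0.92×10⁻⁴ K⁻¹
150 × 2.9×10⁻⁴ × 2.1 = 0.09135 m
0.92×10⁻⁴ × 0.38 × 740 = 0.0258704 m
Δh = 0.09135 + 0.0258704 = 0.1172204 m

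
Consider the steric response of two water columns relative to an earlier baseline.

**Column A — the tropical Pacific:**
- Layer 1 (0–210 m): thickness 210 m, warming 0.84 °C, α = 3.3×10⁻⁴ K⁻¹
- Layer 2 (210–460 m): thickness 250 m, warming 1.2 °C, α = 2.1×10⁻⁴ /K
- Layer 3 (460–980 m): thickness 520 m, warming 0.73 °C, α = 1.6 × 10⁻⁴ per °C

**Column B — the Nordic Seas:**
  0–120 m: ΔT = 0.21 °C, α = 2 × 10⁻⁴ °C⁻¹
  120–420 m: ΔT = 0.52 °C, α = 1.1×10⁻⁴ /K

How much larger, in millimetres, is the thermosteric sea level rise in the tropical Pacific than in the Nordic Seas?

160 mm larger

A 0–210 m: 0.84 × 210 × 3.3×10⁻⁴ = 0.058212 m
A Layer 2: 250 × 2.1×10⁻⁴ × 1.2 = 0.06300 m
A 460–980 m: 0.73 × 1.6×10⁻⁴ × 520 = 0.060736 m
A total: 0.181948 m
B 0–120 m: 120 × 0.21 × 2×10⁻⁴ = 0.00504 m
B 120–420 m: 0.52 × 300 × 1.1×10⁻⁴ = 0.01716 m
B total: 0.02220 m
Difference: 0.181948 − 0.02220 = 0.159748 m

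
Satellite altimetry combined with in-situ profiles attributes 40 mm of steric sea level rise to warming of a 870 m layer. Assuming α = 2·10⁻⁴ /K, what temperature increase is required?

ΔT ≈ 0.230 K

ΔT = Δh/(αH) = 0.04 / (2×10⁻⁴ × 870) ≈ 0.2299 K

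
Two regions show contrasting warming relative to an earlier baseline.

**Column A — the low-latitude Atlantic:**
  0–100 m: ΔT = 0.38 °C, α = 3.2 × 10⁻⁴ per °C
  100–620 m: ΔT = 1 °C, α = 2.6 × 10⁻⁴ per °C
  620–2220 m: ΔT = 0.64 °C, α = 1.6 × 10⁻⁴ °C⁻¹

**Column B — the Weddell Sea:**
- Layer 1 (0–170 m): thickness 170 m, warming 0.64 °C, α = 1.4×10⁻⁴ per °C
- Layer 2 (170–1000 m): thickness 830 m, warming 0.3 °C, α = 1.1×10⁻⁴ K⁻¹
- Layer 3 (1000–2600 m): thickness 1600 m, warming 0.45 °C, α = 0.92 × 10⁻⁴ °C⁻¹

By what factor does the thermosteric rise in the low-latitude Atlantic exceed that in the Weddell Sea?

A Layer 1: 0.38 × 100 × 3.2×10⁻⁴ = 0.01216 m
A 2.6×10⁻⁴ × 520 × 1 = 0.13520 m
A Layer 3: 0.64 × 1.6×10⁻⁴ × 1600 = 0.16384 m
A total: 0.31120 m
B 0.64 × 170 × 1.4×10⁻⁴ = 0.015232 m
B 170–1000 m: 1.1×10⁻⁴ × 830 × 0.3 = 0.02739 m
B 0.45 × 1600 × 0.92×10⁻⁴ = 0.06624 m
B total: 0.108862 m
Ratio: 0.31120 / 0.108862 ≈ 2.859

a factor of 2.9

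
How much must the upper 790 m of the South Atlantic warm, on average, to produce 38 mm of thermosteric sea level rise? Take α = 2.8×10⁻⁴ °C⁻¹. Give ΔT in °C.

ΔT = Δh/(αH) = 0.038 / (2.8×10⁻⁴ × 790) ≈ 0.1718 °C

ΔT ≈ 0.172 °C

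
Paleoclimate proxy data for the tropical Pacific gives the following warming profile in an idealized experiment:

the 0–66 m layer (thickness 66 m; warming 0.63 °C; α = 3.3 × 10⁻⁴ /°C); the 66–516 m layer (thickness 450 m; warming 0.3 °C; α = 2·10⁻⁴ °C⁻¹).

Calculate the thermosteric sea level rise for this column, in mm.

0–66 m: 0.63 × 66 × 3.3×10⁻⁴ = 0.0137214 m
66–516 m: 2×10⁻⁴ × 450 × 0.3 = 0.02700 m
Δh = 0.0137214 + 0.02700 = 0.0407214 m

41 mm of thermosteric rise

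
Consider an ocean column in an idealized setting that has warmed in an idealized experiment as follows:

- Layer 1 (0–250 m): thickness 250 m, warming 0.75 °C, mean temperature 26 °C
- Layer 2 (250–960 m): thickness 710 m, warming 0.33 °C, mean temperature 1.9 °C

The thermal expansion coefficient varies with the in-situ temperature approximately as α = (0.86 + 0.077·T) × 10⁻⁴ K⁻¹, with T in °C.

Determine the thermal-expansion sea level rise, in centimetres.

Layer 1: α = (0.86 + 0.077×26)×10⁻⁴ = 2.862×10⁻⁴ K⁻¹
Layer 2: α = (0.86 + 0.077×1.9)×10⁻⁴ = 1.0063×10⁻⁴ K⁻¹
Layer 1: 250 × 0.75 × 2.862×10⁻⁴ = 0.0536625 m
Layer 2: 710 × 0.33 × 1.0063×10⁻⁴ = 0.023577609 m
Δh = 0.0536625 + 0.023577609 = 0.077240109 m

7.72 cm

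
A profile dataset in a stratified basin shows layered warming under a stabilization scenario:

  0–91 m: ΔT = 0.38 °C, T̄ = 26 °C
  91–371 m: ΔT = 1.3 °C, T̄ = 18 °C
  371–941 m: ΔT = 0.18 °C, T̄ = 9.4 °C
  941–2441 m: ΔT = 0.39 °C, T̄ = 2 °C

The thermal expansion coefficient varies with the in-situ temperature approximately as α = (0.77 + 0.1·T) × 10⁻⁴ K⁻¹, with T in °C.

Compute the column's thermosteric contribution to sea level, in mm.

Layer 1: α = (0.77 + 0.1×26)×10⁻⁴ = 3.37×10⁻⁴ K⁻¹
Layer 2: α = (0.77 + 0.1×18)×10⁻⁴ = 2.57×10⁻⁴ K⁻¹
Layer 3: α = (0.77 + 0.1×9.4)×10⁻⁴ = 1.71×10⁻⁴ K⁻¹
Layer 4: α = (0.77 + 0.1×2)×10⁻⁴ = 0.97×10⁻⁴ K⁻¹
91 × 0.38 × 3.37×10⁻⁴ = 0.01165346 m
91–371 m: 2.57×10⁻⁴ × 1.3 × 280 = 0.093548 m
Layer 3: 570 × 0.18 × 1.71×10⁻⁴ = 0.0175446 m
0.39 × 1500 × 0.97×10⁻⁴ = 0.056745 m
Δh = 0.01165346 + 0.093548 + 0.0175446 + 0.056745 = 0.17949106 m

about 180 mm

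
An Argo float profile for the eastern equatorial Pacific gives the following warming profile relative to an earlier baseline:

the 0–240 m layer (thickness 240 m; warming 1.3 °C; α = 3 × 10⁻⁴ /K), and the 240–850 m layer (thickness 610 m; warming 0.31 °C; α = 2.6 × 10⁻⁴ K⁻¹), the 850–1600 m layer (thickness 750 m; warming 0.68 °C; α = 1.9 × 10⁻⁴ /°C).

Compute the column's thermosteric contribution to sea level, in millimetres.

about 240 mm

3×10⁻⁴ × 240 × 1.3 = 0.09360 m
240–850 m: 610 × 0.31 × 2.6×10⁻⁴ = 0.049166 m
750 × 0.68 × 1.9×10⁻⁴ = 0.09690 m
Δh = 0.09360 + 0.049166 + 0.09690 = 0.239666 m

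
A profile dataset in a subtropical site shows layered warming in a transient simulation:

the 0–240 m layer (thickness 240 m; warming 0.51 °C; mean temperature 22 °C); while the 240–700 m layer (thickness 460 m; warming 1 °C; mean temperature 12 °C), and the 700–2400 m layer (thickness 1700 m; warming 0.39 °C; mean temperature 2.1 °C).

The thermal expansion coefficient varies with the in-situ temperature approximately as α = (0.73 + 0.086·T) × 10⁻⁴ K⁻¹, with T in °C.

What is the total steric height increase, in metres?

Layer 1: α = (0.73 + 0.086×22)×10⁻⁴ = 2.622×10⁻⁴ K⁻¹
Layer 2: α = (0.73 + 0.086×12)×10⁻⁴ = 1.762×10⁻⁴ K⁻¹
Layer 3: α = (0.73 + 0.086×2.1)×10⁻⁴ = 0.9106×10⁻⁴ K⁻¹
Layer 1: 2.622×10⁻⁴ × 0.51 × 240 = 0.03209328 m
Layer 2: 1.762×10⁻⁴ × 460 × 1 = 0.081052 m
700–2400 m: 1700 × 0.9106×10⁻⁴ × 0.39 = 0.06037278 m
Δh = 0.03209328 + 0.081052 + 0.06037278 = 0.17351806 m ≈ 0.174 m

0.174 m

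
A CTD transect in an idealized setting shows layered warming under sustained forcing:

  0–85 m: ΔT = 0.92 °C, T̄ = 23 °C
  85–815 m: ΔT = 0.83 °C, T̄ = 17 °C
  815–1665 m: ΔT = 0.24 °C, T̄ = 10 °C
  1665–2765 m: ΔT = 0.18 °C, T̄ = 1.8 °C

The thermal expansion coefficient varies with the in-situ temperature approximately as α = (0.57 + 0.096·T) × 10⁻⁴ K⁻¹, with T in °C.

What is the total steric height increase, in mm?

Layer 1: α = (0.57 + 0.096×23)×10⁻⁴ = 2.778×10⁻⁴ K⁻¹
Layer 2: α = (0.57 + 0.096×17)×10⁻⁴ = 2.202×10⁻⁴ K⁻¹
Layer 3: α = (0.57 + 0.096×10)×10⁻⁴ = 1.53×10⁻⁴ K⁻¹
Layer 4: α = (0.57 + 0.096×1.8)×10⁻⁴ = 0.7428×10⁻⁴ K⁻¹
2.778×10⁻⁴ × 85 × 0.92 = 0.02172396 m
85–815 m: 2.202×10⁻⁴ × 0.83 × 730 = 0.13341918 m
850 × 0.24 × 1.53×10⁻⁴ = 0.031212 m
Layer 4: 0.7428×10⁻⁴ × 0.18 × 1100 = 0.01470744 m
Δh = 0.02172396 + 0.13341918 + 0.031212 + 0.01470744 = 0.20106258 m

Δh ≈ 201 mm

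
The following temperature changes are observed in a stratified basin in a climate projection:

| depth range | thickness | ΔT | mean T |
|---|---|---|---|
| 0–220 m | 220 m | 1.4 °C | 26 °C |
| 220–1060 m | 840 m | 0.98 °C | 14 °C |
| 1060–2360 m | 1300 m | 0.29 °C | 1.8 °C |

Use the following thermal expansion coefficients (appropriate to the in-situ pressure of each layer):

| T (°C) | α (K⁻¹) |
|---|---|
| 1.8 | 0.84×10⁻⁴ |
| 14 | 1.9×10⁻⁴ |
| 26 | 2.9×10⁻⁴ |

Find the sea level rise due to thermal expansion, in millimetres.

Layer 1 at 26 °C → α = 2.9×10⁻⁴ K⁻¹
Layer 2 at 14 °C → α = 1.9×10⁻⁴ K⁻¹
Layer 3 at 1.8 °C → α = 0.84×10⁻⁴ K⁻¹
Layer 1: 220 × 1.4 × 2.9×10⁻⁴ = 0.08932 m
220–1060 m: 0.98 × 840 × 1.9×10⁻⁴ = 0.156408 m
Layer 3: 0.84×10⁻⁴ × 0.29 × 1300 = 0.031668 m
Δh = 0.08932 + 0.156408 + 0.031668 = 0.277396 m ≈ 277 mm

Δh ≈ 277 mm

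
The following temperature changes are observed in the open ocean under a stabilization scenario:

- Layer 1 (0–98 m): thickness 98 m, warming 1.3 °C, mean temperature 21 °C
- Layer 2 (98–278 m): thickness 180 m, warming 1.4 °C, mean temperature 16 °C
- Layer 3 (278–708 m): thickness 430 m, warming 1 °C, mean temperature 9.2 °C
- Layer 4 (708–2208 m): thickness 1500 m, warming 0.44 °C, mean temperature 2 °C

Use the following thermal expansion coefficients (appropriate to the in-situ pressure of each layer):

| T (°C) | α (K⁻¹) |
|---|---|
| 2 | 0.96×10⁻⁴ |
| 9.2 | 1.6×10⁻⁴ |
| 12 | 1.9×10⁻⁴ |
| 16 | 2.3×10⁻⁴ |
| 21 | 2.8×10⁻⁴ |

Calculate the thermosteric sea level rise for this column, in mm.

226 mm of thermosteric rise

Layer 1 at 21 °C → α = 2.8×10⁻⁴ K⁻¹
Layer 2 at 16 °C → α = 2.3×10⁻⁴ K⁻¹
Layer 3 at 9.2 °C → α = 1.6×10⁻⁴ K⁻¹
Layer 4 at 2 °C → α = 0.96×10⁻⁴ K⁻¹
0–98 m: 1.3 × 2.8×10⁻⁴ × 98 = 0.035672 m
Layer 2: 180 × 1.4 × 2.3×10⁻⁴ = 0.05796 m
1 × 1.6×10⁻⁴ × 430 = 0.06880 m
1500 × 0.44 × 0.96×10⁻⁴ = 0.06336 m
Δh = 0.035672 + 0.05796 + 0.06880 + 0.06336 = 0.225792 m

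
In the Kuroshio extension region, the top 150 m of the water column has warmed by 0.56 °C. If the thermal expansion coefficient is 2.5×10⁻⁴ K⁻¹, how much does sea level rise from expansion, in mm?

Δh = αΔT·H = 2.5×10⁻⁴ × 0.56 × 150 = 0.02100 m

Δh = 21 mm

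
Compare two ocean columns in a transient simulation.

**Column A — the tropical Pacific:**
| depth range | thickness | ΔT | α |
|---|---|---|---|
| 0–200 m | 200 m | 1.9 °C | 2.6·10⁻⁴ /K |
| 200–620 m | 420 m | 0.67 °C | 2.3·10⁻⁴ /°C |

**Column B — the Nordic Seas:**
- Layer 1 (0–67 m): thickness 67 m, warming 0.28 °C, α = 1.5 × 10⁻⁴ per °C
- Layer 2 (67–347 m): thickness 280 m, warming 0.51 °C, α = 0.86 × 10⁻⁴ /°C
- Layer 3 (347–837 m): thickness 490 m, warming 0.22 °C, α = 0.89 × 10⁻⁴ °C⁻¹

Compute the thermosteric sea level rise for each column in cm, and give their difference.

A: 16 cm; B: 2.5 cm; difference 14 cm

A Layer 1: 2.6×10⁻⁴ × 1.9 × 200 = 0.09880 m
A 0.67 × 420 × 2.3×10⁻⁴ = 0.064722 m
A total: 0.163522 m
B 0–67 m: 1.5×10⁻⁴ × 0.28 × 67 = 0.002814 m
B 280 × 0.51 × 0.86×10⁻⁴ = 0.0122808 m
B Layer 3: 490 × 0.89×10⁻⁴ × 0.22 = 0.0095942 m
B total: 0.024689 m
Difference: 0.163522 − 0.024689 = 0.138833 m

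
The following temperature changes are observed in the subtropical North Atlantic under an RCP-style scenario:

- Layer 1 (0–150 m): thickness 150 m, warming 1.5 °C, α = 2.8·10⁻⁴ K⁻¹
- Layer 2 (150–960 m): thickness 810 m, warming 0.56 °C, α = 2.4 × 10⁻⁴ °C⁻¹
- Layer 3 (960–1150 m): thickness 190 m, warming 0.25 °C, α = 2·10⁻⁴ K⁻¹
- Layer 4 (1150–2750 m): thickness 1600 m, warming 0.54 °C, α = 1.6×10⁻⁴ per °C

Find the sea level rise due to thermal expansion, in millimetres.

320 mm of thermosteric rise

150 × 1.5 × 2.8×10⁻⁴ = 0.06300 m
2.4×10⁻⁴ × 810 × 0.56 = 0.108864 m
960–1150 m: 190 × 2×10⁻⁴ × 0.25 = 0.00950 m
1150–2750 m: 1.6×10⁻⁴ × 1600 × 0.54 = 0.13824 m
Δh = 0.06300 + 0.108864 + 0.00950 + 0.13824 = 0.319604 m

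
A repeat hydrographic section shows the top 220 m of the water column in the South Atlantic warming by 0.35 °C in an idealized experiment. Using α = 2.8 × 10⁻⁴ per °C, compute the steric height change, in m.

Δh = αΔT·H = 2.8×10⁻⁴ × 0.35 × 220 = 0.02156 m

Δh ≈ 0.022 m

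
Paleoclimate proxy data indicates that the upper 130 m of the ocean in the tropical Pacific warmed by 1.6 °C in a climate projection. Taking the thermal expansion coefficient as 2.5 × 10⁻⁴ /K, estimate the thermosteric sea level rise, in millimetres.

52.0 mm

Δh = αΔT·H = 2.5×10⁻⁴ × 1.6 × 130 = 0.05200 m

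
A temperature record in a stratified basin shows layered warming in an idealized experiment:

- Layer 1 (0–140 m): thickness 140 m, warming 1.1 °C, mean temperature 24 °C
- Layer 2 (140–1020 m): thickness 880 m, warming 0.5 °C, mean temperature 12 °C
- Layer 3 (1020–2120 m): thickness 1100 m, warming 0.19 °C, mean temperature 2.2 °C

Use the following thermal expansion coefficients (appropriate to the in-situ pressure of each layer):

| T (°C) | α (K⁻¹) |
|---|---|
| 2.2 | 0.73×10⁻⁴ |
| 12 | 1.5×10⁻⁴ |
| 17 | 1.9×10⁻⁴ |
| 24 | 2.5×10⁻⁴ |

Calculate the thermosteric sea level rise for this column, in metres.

0.120 m of thermosteric rise

Layer 1 at 24 °C → α = 2.5×10⁻⁴ K⁻¹
Layer 2 at 12 °C → α = 1.5×10⁻⁴ K⁻¹
Layer 3 at 2.2 °C → α = 0.73×10⁻⁴ K⁻¹
0–140 m: 2.5×10⁻⁴ × 140 × 1.1 = 0.03850 m
Layer 2: 1.5×10⁻⁴ × 880 × 0.5 = 0.06600 m
Layer 3: 1100 × 0.73×10⁻⁴ × 0.19 = 0.015257 m
Δh = 0.03850 + 0.06600 + 0.015257 = 0.119757 m ≈ 0.120 m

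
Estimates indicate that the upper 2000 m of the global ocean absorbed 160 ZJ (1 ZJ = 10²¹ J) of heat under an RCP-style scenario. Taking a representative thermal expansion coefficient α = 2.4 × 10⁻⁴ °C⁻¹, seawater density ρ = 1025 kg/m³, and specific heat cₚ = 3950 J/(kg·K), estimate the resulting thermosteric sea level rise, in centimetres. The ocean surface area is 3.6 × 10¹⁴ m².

Per unit area: Q = 160×10²¹ / (3.6×10¹⁴) ≈ 4.444×10⁸ J/m²
Δh = αQ/(ρcₚ) = 2.4×10⁻⁴ × 4.444×10⁸ / (1025 × 3950) ≈ 0.026343 m

Δh = 2.63 cm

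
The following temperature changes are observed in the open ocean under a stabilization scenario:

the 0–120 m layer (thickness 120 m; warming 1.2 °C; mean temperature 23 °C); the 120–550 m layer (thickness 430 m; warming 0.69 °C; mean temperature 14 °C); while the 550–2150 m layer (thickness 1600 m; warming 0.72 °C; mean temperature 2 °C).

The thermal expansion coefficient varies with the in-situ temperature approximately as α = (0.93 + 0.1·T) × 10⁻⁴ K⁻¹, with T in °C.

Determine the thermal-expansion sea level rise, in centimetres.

24.6 cm of thermosteric rise

Layer 1: α = (0.93 + 0.1×23)×10⁻⁴ = 3.23×10⁻⁴ K⁻¹
Layer 2: α = (0.93 + 0.1×14)×10⁻⁴ = 2.33×10⁻⁴ K⁻¹
Layer 3: α = (0.93 + 0.1×2)×10⁻⁴ = 1.13×10⁻⁴ K⁻¹
0–120 m: 120 × 3.23×10⁻⁴ × 1.2 = 0.046512 m
430 × 0.69 × 2.33×10⁻⁴ = 0.0691311 m
550–2150 m: 1.13×10⁻⁴ × 1600 × 0.72 = 0.130176 m
Δh = 0.046512 + 0.0691311 + 0.130176 = 0.2458191 m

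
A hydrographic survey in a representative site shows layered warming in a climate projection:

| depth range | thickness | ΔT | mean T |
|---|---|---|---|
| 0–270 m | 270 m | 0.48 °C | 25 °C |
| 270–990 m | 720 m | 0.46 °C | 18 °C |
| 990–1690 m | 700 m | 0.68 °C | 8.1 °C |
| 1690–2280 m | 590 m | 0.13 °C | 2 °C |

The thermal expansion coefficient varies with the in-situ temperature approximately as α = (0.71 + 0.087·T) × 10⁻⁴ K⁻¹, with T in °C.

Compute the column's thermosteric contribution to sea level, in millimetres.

187 mm

Layer 1: α = (0.71 + 0.087×25)×10⁻⁴ = 2.885×10⁻⁴ K⁻¹
Layer 2: α = (0.71 + 0.087×18)×10⁻⁴ = 2.276×10⁻⁴ K⁻¹
Layer 3: α = (0.71 + 0.087×8.1)×10⁻⁴ = 1.4147×10⁻⁴ K⁻¹
Layer 4: α = (0.71 + 0.087×2)×10⁻⁴ = 0.884×10⁻⁴ K⁻¹
Layer 1: 0.48 × 270 × 2.885×10⁻⁴ = 0.0373896 m
720 × 0.46 × 2.276×10⁻⁴ = 0.07538112 m
700 × 1.4147×10⁻⁴ × 0.68 = 0.06733972 m
Layer 4: 590 × 0.13 × 0.884×10⁻⁴ = 0.00678028 m
Δh = 0.0373896 + 0.07538112 + 0.06733972 + 0.00678028 = 0.18689072 m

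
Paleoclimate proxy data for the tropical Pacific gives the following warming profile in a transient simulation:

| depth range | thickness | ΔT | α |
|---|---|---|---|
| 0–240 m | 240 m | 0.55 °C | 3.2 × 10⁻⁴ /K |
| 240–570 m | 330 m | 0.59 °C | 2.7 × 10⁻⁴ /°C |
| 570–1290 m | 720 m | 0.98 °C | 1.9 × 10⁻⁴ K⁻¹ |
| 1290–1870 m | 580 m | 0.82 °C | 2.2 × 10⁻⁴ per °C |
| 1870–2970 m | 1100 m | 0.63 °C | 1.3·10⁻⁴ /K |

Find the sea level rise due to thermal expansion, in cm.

42.4 cm of thermosteric rise

3.2×10⁻⁴ × 0.55 × 240 = 0.04224 m
330 × 0.59 × 2.7×10⁻⁴ = 0.052569 m
0.98 × 1.9×10⁻⁴ × 720 = 0.134064 m
Layer 4: 0.82 × 580 × 2.2×10⁻⁴ = 0.104632 m
Layer 5: 1100 × 1.3×10⁻⁴ × 0.63 = 0.09009 m
Δh = 0.04224 + 0.052569 + 0.134064 + 0.104632 + 0.09009 = 0.423595 m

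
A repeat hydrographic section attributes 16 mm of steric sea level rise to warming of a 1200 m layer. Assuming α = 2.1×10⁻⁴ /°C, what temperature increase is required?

ΔT = Δh/(αH) = 0.016 / (2.1×10⁻⁴ × 1200) ≈ 0.06349 K

about 0.0635 K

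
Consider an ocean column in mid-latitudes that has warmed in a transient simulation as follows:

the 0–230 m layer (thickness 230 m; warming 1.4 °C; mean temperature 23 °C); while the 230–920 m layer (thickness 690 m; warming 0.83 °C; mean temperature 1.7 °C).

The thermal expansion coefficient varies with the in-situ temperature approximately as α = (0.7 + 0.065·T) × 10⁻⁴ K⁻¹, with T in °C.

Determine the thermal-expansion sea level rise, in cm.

Δh ≈ 11.7 cm

Layer 1: α = (0.7 + 0.065×23)×10⁻⁴ = 2.195×10⁻⁴ K⁻¹
Layer 2: α = (0.7 + 0.065×1.7)×10⁻⁴ = 0.8105×10⁻⁴ K⁻¹
Layer 1: 1.4 × 2.195×10⁻⁴ × 230 = 0.070679 m
230–920 m: 0.8105×10⁻⁴ × 0.83 × 690 = 0.046417335 m
Δh = 0.070679 + 0.046417335 = 0.117096335 m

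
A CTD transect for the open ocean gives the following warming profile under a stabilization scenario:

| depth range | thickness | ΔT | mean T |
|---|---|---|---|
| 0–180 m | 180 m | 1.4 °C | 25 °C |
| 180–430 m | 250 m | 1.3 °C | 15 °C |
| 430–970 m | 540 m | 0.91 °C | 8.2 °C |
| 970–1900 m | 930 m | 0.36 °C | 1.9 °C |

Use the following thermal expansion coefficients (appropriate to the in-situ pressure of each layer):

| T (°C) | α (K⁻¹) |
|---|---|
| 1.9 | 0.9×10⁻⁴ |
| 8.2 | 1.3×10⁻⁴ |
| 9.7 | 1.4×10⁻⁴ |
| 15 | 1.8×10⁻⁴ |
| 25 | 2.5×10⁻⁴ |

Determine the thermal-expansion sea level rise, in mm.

Δh = 216 mm

Layer 1 at 25 °C → α = 2.5×10⁻⁴ K⁻¹
Layer 2 at 15 °C → α = 1.8×10⁻⁴ K⁻¹
Layer 3 at 8.2 °C → α = 1.3×10⁻⁴ K⁻¹
Layer 4 at 1.9 °C → α = 0.9×10⁻⁴ K⁻¹
Layer 1: 2.5×10⁻⁴ × 1.4 × 180 = 0.06300 m
180–430 m: 1.8×10⁻⁴ × 1.3 × 250 = 0.05850 m
Layer 3: 1.3×10⁻⁴ × 0.91 × 540 = 0.063882 m
930 × 0.36 × 0.9×10⁻⁴ = 0.030132 m
Δh = 0.06300 + 0.05850 + 0.063882 + 0.030132 = 0.215514 m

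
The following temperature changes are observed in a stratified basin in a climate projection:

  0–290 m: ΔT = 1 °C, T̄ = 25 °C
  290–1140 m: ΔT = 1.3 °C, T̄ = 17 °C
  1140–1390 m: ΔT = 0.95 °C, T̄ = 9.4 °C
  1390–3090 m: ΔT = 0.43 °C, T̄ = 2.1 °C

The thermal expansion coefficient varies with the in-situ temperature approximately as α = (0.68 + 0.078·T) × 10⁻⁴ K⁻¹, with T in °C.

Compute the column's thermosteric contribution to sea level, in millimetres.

Layer 1: α = (0.68 + 0.078×25)×10⁻⁴ = 2.63×10⁻⁴ K⁻¹
Layer 2: α = (0.68 + 0.078×17)×10⁻⁴ = 2.006×10⁻⁴ K⁻¹
Layer 3: α = (0.68 + 0.078×9.4)×10⁻⁴ = 1.4132×10⁻⁴ K⁻¹
Layer 4: α = (0.68 + 0.078×2.1)×10⁻⁴ = 0.8438×10⁻⁴ K⁻¹
Layer 1: 2.63×10⁻⁴ × 290 × 1 = 0.07627 m
2.006×10⁻⁴ × 1.3 × 850 = 0.221663 m
Layer 3: 250 × 1.4132×10⁻⁴ × 0.95 = 0.0335635 m
Layer 4: 0.43 × 1700 × 0.8438×10⁻⁴ = 0.06168178 m
Δh = 0.07627 + 0.221663 + 0.0335635 + 0.06168178 = 0.39317828 m ≈ 393 mm

about 393 mm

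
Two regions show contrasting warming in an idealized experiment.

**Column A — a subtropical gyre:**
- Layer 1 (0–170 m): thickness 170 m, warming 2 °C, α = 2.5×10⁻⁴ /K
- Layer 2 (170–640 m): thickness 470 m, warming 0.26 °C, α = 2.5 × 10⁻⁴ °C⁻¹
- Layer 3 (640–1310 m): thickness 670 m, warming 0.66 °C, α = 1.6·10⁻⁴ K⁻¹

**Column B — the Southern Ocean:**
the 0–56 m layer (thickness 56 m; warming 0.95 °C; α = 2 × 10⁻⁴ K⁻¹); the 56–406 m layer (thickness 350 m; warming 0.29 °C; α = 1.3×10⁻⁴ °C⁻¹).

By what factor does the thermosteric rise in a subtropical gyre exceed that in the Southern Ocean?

7.82

A 170 × 2 × 2.5×10⁻⁴ = 0.08500 m
A 170–640 m: 0.26 × 2.5×10⁻⁴ × 470 = 0.03055 m
A Layer 3: 670 × 0.66 × 1.6×10⁻⁴ = 0.070752 m
A total: 0.186302 m
B 56 × 0.95 × 2×10⁻⁴ = 0.01064 m
B 56–406 m: 0.29 × 350 × 1.3×10⁻⁴ = 0.013195 m
B total: 0.023835 m
Ratio: 0.186302 / 0.023835 ≈ 7.816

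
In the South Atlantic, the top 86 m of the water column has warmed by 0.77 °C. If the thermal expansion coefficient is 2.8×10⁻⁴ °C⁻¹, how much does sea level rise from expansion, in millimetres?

Δh = 18.5 mm

Δh = αΔT·H = 2.8×10⁻⁴ × 0.77 × 86 = 0.0185416 m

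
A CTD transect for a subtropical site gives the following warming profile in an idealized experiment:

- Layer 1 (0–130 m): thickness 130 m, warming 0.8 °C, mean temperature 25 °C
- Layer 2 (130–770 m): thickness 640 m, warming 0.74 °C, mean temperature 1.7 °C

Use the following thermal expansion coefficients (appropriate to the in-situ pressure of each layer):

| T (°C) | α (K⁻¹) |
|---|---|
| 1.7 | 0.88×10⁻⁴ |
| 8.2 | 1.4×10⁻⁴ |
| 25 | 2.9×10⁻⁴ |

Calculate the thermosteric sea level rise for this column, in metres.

Δh ≈ 0.0718 m

Layer 1 at 25 °C → α = 2.9×10⁻⁴ K⁻¹
Layer 2 at 1.7 °C → α = 0.88×10⁻⁴ K⁻¹
0–130 m: 130 × 0.8 × 2.9×10⁻⁴ = 0.03016 m
640 × 0.74 × 0.88×10⁻⁴ = 0.0416768 m
Δh = 0.03016 + 0.0416768 = 0.0718368 m ≈ 0.0718 m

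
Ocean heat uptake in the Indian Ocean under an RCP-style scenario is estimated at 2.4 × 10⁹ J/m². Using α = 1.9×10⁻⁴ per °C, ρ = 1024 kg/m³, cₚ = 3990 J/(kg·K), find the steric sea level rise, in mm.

112 mm of thermosteric rise

Δh = αQ/(ρcₚ) = 1.9×10⁻⁴ × 2.4×10⁹ / (1024 × 3990) ≈ 0.11161 m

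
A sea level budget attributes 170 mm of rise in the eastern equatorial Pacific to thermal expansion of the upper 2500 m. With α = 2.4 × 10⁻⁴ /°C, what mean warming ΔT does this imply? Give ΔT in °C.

about 0.283 °C

ΔT = Δh/(αH) = 0.17 / (2.4×10⁻⁴ × 2500) ≈ 0.2833 °C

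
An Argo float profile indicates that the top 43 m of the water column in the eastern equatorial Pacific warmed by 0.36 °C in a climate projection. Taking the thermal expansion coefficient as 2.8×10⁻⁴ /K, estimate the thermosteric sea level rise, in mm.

Δh = αΔT·H = 2.8×10⁻⁴ × 0.36 × 43 = 0.0043344 m

about 4.33 mm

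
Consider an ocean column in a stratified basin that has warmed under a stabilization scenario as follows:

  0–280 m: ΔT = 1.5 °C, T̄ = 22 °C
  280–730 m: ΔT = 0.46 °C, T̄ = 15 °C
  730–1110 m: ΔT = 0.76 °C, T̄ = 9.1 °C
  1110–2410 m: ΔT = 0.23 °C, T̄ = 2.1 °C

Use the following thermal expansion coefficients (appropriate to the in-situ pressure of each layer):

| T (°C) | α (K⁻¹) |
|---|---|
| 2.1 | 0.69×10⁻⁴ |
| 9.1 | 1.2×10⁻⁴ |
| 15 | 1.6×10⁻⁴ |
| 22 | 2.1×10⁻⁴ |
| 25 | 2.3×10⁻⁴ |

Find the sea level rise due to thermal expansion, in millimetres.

Layer 1 at 22 °C → α = 2.1×10⁻⁴ K⁻¹
Layer 2 at 15 °C → α = 1.6×10⁻⁴ K⁻¹
Layer 3 at 9.1 °C → α = 1.2×10⁻⁴ K⁻¹
Layer 4 at 2.1 °C → α = 0.69×10⁻⁴ K⁻¹
2.1×10⁻⁴ × 280 × 1.5 = 0.08820 m
280–730 m: 0.46 × 450 × 1.6×10⁻⁴ = 0.03312 m
380 × 1.2×10⁻⁴ × 0.76 = 0.034656 m
1110–2410 m: 0.69×10⁻⁴ × 0.23 × 1300 = 0.020631 m
Δh = 0.08820 + 0.03312 + 0.034656 + 0.020631 = 0.176607 m ≈ 177 mm

177 mm of thermosteric rise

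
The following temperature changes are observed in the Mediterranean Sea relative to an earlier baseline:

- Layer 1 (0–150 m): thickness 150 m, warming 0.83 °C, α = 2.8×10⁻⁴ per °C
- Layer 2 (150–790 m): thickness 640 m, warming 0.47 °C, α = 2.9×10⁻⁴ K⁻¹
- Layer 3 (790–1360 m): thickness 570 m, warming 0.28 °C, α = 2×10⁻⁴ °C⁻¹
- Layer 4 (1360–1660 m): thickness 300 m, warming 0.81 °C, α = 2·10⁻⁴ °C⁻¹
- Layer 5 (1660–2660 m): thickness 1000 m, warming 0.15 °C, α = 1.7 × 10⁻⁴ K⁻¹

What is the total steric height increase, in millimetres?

150 × 0.83 × 2.8×10⁻⁴ = 0.03486 m
150–790 m: 640 × 0.47 × 2.9×10⁻⁴ = 0.087232 m
Layer 3: 2×10⁻⁴ × 0.28 × 570 = 0.03192 m
Layer 4: 0.81 × 2×10⁻⁴ × 300 = 0.04860 m
1.7×10⁻⁴ × 1000 × 0.15 = 0.02550 m
Δh = 0.03486 + 0.087232 + 0.03192 + 0.04860 + 0.02550 = 0.228112 m

228 mm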